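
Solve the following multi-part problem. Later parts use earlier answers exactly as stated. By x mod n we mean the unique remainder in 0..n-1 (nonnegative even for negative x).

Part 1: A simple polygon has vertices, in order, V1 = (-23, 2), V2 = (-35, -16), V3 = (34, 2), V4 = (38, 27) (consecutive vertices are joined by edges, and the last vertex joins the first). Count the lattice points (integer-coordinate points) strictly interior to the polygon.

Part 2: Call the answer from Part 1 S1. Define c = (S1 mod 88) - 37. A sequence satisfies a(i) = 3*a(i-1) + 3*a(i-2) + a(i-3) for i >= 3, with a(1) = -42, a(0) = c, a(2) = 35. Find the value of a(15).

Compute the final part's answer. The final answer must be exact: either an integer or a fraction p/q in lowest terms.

Part 1: cross terms: (-23*-16 - -35*2)=438, (-35*2 - 34*-16)=474, (34*27 - 38*2)=842, (38*2 - -23*27)=697; twice the area = |2451| = 2451; area = 2451/2; boundary points = 6 + 3 + 1 + 1 = 11; strictly interior points = area - boundary/2 + 1 = 1221; answer 1221
Part 2: S1 = 1221; c = 40; a(3) = 3*(35) + 3*(-42) + 1*(40) = 19; iterating: a(3)=19, a(4)=120, a(5)=452, a(6)=1735, a(7)=6681, a(8)=25700, a(9)=98878, a(10)=380415, a(11)=1463579, a(12)=5630860, a(13)=21663732, a(14)=83347355, a(15)=320664121; answer 320664121

320664121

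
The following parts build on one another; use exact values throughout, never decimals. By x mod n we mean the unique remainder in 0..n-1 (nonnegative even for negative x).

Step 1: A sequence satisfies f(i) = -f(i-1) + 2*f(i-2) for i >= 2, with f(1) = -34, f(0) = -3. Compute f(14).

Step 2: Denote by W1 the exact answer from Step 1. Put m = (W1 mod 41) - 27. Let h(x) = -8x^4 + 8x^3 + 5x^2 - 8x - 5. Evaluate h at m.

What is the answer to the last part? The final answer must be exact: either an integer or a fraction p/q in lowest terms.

-210176

Step 1: f(2) = -1*(-34) + 2*(-3) = 28; iterating: f(2)=28, f(3)=-96, f(4)=152, f(5)=-344, f(6)=648, f(7)=-1336, f(8)=2632, f(9)=-5304, f(10)=10568, f(11)=-21176, f(12)=42312, f(13)=-84664, f(14)=169288; answer 169288
Step 2: W1 = 169288; m = 13; -8*(13)^4 + 8*(13)^3 + 5*(13)^2 - 8*(13)^1 - 5 = (-228488) + (17576) + (845) + (-104) + (-5) = -210176; answer -210176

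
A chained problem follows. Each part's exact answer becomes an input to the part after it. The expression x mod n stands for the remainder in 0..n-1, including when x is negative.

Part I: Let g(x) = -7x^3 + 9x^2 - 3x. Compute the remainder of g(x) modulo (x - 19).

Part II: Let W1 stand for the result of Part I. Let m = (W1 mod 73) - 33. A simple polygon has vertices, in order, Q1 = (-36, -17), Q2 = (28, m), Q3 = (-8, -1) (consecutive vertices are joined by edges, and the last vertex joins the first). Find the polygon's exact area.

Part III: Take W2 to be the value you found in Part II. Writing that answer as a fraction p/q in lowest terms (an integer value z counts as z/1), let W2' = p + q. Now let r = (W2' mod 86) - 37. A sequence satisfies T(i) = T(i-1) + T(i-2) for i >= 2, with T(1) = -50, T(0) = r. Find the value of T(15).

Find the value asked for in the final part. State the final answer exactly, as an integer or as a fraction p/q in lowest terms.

-31254

Part I: remainder = value at the root: -7*(19)^3 + 9*(19)^2 - 3*(19)^1 = (-48013) + (3249) + (-57) = -44821; answer -44821
Part II: W1 = -44821; m = -32; cross terms: (-36*-32 - 28*-17)=1628, (28*-1 - -8*-32)=-284, (-8*-17 - -36*-1)=100; twice the area = |1444| = 1444; area = 722; answer 722
Part III: W2 = 722; threaded value p + q = 723; r = -2; T(2) = 1*(-50) + 1*(-2) = -52; iterating: T(2)=-52, T(3)=-102, T(4)=-154, T(5)=-256, T(6)=-410, T(7)=-666, T(8)=-1076, T(9)=-1742, T(10)=-2818, T(11)=-4560, T(12)=-7378, T(13)=-11938, T(14)=-19316, T(15)=-31254; answer -31254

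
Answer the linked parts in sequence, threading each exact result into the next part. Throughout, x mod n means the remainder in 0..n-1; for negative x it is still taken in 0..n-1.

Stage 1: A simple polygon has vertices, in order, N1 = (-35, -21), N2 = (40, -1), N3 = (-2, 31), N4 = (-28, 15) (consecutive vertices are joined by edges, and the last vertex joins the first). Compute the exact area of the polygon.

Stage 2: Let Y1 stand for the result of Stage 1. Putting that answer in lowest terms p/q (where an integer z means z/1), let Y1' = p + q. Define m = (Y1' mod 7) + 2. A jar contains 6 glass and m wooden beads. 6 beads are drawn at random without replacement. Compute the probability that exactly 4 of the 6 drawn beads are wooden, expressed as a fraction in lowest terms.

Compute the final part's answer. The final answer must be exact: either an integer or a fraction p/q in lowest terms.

25/154

Stage 1: cross terms: (-35*-1 - 40*-21)=875, (40*31 - -2*-1)=1238, (-2*15 - -28*31)=838, (-28*-21 - -35*15)=1113; twice the area = |4064| = 4064; area = 2032; answer 2032
Stage 2: Y1 = 2032; threaded value p + q = 2033; m = 5; total draws C(11,6) = 462; favorable C(5,4)*C(6,2) = 75; P = 25/154; answer 25/154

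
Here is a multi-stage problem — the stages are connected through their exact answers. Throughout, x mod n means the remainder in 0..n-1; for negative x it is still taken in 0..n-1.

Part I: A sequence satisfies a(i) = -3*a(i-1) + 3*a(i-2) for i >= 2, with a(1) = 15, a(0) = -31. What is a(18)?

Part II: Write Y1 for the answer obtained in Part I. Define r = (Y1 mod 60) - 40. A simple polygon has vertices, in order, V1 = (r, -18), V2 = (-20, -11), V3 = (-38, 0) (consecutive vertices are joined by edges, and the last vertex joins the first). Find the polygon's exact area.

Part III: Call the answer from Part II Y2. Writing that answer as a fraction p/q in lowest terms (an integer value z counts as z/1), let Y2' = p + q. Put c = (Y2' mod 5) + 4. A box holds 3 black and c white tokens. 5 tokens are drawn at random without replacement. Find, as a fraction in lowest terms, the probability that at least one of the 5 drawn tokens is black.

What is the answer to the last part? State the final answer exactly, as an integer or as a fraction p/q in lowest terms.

Part I: a(2) = -3*(15) + 3*(-31) = -138; iterating: a(2)=-138, a(3)=459, a(4)=-1791, a(5)=6750, a(6)=-25623, a(7)=97119, a(8)=-368226, a(9)=1396035, a(10)=-5292783, a(11)=20066454, a(12)=-76077711, a(13)=288432495, a(14)=-1093530618, a(15)=4145889339, a(16)=-15718259871, a(17)=59592447630, a(18)=-225932122503; answer -225932122503
Part II: Y1 = -225932122503; r = 17; cross terms: (17*-11 - -20*-18)=-547, (-20*0 - -38*-11)=-418, (-38*-18 - 17*0)=684; twice the area = |-281| = 281; area = 281/2; answer 281/2
Part III: Y2 = 281/2; threaded value p + q = 283; c = 7; total draws C(10,5) = 252; complement C(7,5) = 21; favorable 252 - 21 = 231; P = 11/12; answer 11/12

11/12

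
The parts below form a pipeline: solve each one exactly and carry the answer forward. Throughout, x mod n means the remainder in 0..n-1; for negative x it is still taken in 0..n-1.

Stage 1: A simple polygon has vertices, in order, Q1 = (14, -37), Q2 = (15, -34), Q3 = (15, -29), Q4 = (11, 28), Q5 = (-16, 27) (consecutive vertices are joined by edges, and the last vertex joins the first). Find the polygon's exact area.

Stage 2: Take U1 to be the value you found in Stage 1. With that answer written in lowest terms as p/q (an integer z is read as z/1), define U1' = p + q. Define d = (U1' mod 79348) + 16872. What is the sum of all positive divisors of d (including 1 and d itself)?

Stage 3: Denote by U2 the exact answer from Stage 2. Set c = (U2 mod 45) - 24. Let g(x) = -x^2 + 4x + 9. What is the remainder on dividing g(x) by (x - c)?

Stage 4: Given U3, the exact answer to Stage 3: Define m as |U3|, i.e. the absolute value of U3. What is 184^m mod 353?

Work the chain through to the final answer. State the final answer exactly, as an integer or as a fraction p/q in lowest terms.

Stage 1: cross terms: (14*-34 - 15*-37)=79, (15*-29 - 15*-34)=75, (15*28 - 11*-29)=739, (11*27 - -16*28)=745, (-16*-37 - 14*27)=214; twice the area = |1852| = 1852; area = 926; answer 926
Stage 2: U1 = 926; threaded value p + q = 927; d = 17799; 17799 = 3 * 17 * 349; sigma = (1 + 3) * (1 + 17) * (1 + 349) = 4 * 18 * 350 = 25200; answer 25200
Stage 3: U2 = 25200; c = -24; remainder = value at the root: -1*(-24)^2 + 4*(-24)^1 + 9 = (-576) + (-96) + (9) = -663; answer -663
Stage 4: U3 = -663; m = 663; squarings mod 353: 184^1=184, 184^2=321, 184^4=318, 184^8=166, 184^16=22, 184^32=131, 184^64=217, 184^128=140, 184^256=185, 184^512=337; 184^663 = 184^1 * 184^2 * 184^4 * 184^16 * 184^128 * 184^512 = 157 (mod 353); answer 157

157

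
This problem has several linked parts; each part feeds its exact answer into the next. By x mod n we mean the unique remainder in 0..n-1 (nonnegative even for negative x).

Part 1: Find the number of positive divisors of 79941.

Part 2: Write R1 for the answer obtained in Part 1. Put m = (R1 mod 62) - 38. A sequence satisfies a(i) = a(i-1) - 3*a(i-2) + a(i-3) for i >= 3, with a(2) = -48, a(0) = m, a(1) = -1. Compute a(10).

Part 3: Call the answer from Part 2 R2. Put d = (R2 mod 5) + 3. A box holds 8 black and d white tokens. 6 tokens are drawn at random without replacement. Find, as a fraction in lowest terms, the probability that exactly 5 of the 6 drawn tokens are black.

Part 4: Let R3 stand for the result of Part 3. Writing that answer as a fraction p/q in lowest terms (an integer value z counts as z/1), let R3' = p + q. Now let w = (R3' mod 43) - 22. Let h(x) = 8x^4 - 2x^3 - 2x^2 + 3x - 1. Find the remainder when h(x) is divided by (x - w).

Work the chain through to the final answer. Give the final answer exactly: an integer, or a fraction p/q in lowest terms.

Part 1: 79941 = 3 * 26647; number of divisors = (1+1) * (1+1) = 4; answer 4
Part 2: R1 = 4; m = -34; a(3) = 1*(-48) - 3*(-1) + 1*(-34) = -79; iterating: a(3)=-79, a(4)=64, a(5)=253, a(6)=-18, a(7)=-713, a(8)=-406, a(9)=1715, a(10)=2220; answer 2220
Part 3: R2 = 2220; d = 3; total draws C(11,6) = 462; favorable C(8,5)*C(3,1) = 168; P = 4/11; answer 4/11
Part 4: R3 = 4/11; threaded value p + q = 15; w = -7; remainder = value at the root: 8*(-7)^4 - 2*(-7)^3 - 2*(-7)^2 + 3*(-7)^1 - 1 = (19208) + (686) + (-98) + (-21) + (-1) = 19774; answer 19774

19774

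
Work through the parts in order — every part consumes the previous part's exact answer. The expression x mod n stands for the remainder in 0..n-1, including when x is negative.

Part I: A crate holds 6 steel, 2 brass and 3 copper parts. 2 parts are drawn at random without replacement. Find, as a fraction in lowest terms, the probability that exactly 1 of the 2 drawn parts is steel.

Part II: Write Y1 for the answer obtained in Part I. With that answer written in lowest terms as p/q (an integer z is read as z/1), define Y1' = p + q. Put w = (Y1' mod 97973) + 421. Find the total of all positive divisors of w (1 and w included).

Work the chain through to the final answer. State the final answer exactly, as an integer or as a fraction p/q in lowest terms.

Part I: total draws C(11,2) = 55; favorable C(6,1)*C(5,1) = 30; P = 6/11; answer 6/11
Part II: Y1 = 6/11; threaded value p + q = 17; w = 438; 438 = 2 * 3 * 73; sigma = (1 + 2) * (1 + 3) * (1 + 73) = 3 * 4 * 74 = 888; answer 888

888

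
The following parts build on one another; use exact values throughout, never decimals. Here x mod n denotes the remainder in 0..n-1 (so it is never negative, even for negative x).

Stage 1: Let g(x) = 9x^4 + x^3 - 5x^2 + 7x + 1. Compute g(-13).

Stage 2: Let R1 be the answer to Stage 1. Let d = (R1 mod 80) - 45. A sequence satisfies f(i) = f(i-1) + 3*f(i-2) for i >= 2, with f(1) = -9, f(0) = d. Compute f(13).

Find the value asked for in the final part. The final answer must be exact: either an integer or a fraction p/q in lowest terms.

463479

Stage 1: 9*(-13)^4 + 1*(-13)^3 - 5*(-13)^2 + 7*(-13)^1 + 1 = (257049) + (-2197) + (-845) + (-91) + (1) = 253917; answer 253917
Stage 2: R1 = 253917; d = 32; f(2) = 1*(-9) + 3*(32) = 87; iterating: f(2)=87, f(3)=60, f(4)=321, f(5)=501, f(6)=1464, f(7)=2967, f(8)=7359, f(9)=16260, f(10)=38337, f(11)=87117, f(12)=202128, f(13)=463479; answer 463479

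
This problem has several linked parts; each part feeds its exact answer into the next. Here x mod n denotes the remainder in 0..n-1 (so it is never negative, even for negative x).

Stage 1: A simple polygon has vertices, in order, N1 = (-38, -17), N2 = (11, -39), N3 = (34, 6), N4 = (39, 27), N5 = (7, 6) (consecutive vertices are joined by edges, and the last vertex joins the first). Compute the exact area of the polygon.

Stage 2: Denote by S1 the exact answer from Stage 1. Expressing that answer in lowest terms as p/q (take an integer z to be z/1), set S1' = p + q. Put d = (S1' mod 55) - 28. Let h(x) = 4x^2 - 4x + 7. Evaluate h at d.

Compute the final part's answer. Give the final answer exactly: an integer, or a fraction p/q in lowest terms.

Stage 1: cross terms: (-38*-39 - 11*-17)=1669, (11*6 - 34*-39)=1392, (34*27 - 39*6)=684, (39*6 - 7*27)=45, (7*-17 - -38*6)=109; twice the area = |3899| = 3899; area = 3899/2; answer 3899/2
Stage 2: S1 = 3899/2; threaded value p + q = 3901; d = 23; 4*(23)^2 - 4*(23)^1 + 7 = (2116) + (-92) + (7) = 2031; answer 2031

2031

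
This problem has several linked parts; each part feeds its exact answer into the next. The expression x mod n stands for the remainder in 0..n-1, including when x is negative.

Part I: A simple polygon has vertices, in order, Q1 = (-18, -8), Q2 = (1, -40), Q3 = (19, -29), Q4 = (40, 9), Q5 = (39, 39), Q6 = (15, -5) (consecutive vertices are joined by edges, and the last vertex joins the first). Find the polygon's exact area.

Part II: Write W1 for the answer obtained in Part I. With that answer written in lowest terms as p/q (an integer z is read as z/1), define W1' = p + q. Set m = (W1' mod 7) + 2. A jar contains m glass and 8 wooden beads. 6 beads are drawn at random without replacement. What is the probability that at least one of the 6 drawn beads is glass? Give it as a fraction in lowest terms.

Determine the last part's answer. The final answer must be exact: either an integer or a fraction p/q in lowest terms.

31/33

Part I: cross terms: (-18*-40 - 1*-8)=728, (1*-29 - 19*-40)=731, (19*9 - 40*-29)=1331, (40*39 - 39*9)=1209, (39*-5 - 15*39)=-780, (15*-8 - -18*-5)=-210; twice the area = |3009| = 3009; area = 3009/2; answer 3009/2
Part II: W1 = 3009/2; threaded value p + q = 3011; m = 3; total draws C(11,6) = 462; complement C(8,6) = 28; favorable 462 - 28 = 434; P = 31/33; answer 31/33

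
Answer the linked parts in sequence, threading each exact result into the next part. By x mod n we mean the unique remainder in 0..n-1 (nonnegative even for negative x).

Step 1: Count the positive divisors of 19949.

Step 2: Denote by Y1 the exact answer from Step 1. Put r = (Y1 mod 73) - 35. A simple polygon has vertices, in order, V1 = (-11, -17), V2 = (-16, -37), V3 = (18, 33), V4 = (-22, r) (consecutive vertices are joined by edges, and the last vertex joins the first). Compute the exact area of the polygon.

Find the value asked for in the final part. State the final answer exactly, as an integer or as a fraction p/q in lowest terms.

208

Step 1: 19949 is prime, so its only divisors are 1 and 19949; count = 2; answer 2
Step 2: Y1 = 2; r = -33; cross terms: (-11*-37 - -16*-17)=135, (-16*33 - 18*-37)=138, (18*-33 - -22*33)=132, (-22*-17 - -11*-33)=11; twice the area = |416| = 416; area = 208; answer 208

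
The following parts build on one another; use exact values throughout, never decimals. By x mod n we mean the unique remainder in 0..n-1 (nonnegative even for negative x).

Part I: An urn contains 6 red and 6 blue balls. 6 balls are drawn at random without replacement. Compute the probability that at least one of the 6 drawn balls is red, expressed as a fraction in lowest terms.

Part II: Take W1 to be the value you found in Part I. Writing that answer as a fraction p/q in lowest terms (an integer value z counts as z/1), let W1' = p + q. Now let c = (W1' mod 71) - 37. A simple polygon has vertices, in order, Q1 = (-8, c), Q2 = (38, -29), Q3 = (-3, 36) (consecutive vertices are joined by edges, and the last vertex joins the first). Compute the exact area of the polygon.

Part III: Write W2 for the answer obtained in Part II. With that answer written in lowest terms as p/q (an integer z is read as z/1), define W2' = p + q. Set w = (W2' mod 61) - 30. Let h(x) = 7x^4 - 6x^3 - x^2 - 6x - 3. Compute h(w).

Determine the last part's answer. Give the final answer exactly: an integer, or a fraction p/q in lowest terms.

433821

Part I: total draws C(12,6) = 924; complement C(6,6) = 1; favorable 924 - 1 = 923; P = 923/924; answer 923/924
Part II: W1 = 923/924; threaded value p + q = 1847; c = -36; cross terms: (-8*-29 - 38*-36)=1600, (38*36 - -3*-29)=1281, (-3*-36 - -8*36)=396; twice the area = |3277| = 3277; area = 3277/2; answer 3277/2
Part III: W2 = 3277/2; threaded value p + q = 3279; w = 16; 7*(16)^4 - 6*(16)^3 - 1*(16)^2 - 6*(16)^1 - 3 = (458752) + (-24576) + (-256) + (-96) + (-3) = 433821; answer 433821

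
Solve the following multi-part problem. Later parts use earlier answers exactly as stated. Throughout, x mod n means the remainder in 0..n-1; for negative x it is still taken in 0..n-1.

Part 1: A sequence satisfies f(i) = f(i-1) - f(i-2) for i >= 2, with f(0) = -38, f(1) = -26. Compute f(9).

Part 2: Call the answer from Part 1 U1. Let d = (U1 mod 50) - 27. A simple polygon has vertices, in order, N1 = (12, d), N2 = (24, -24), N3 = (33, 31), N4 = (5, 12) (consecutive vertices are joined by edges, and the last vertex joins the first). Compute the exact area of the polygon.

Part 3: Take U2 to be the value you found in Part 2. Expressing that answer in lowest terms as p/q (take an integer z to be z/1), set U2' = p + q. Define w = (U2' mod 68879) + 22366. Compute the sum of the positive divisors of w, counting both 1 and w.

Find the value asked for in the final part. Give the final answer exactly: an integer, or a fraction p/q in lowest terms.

40320

Part 1: f(2) = 1*(-26) - 1*(-38) = 12; iterating: f(2)=12, f(3)=38, f(4)=26, f(5)=-12, f(6)=-38, f(7)=-26, f(8)=12, f(9)=38; answer 38
Part 2: U1 = 38; d = 11; cross terms: (12*-24 - 24*11)=-552, (24*31 - 33*-24)=1536, (33*12 - 5*31)=241, (5*11 - 12*12)=-89; twice the area = |1136| = 1136; area = 568; answer 568
Part 3: U2 = 568; threaded value p + q = 569; w = 22935; 22935 = 3 * 5 * 11 * 139; sigma = (1 + 3) * (1 + 5) * (1 + 11) * (1 + 139) = 4 * 6 * 12 * 140 = 40320; answer 40320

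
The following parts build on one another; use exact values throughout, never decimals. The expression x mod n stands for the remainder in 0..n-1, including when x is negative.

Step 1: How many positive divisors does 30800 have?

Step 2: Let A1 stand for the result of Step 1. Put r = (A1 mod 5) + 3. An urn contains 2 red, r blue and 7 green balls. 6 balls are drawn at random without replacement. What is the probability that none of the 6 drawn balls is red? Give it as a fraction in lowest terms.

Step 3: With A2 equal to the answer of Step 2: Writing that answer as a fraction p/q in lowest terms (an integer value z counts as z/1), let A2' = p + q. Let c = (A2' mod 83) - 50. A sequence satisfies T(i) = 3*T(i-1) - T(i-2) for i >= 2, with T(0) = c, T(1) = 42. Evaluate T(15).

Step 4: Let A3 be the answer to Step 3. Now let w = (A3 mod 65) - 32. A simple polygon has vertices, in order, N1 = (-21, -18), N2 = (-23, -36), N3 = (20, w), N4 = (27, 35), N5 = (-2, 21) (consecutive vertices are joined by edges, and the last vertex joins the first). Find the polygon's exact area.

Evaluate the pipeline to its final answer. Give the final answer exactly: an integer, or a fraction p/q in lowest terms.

Step 1: 30800 = 2^4 * 5^2 * 7 * 11; number of divisors = (4+1) * (2+1) * (1+1) * (1+1) = 60; answer 60
Step 2: A1 = 60; r = 3; total draws C(12,6) = 924; favorable C(10,6) = 210; P = 5/22; answer 5/22
Step 3: A2 = 5/22; threaded value p + q = 27; c = -23; T(2) = 3*(42) - 1*(-23) = 149; iterating: T(2)=149, T(3)=405, T(4)=1066, T(5)=2793, T(6)=7313, T(7)=19146, T(8)=50125, T(9)=131229, T(10)=343562, T(11)=899457, T(12)=2354809, T(13)=6164970, T(14)=16140101, T(15)=42255333; answer 42255333
Step 4: A3 = 42255333; w = -29; cross terms: (-21*-36 - -23*-18)=342, (-23*-29 - 20*-36)=1387, (20*35 - 27*-29)=1483, (27*21 - -2*35)=637, (-2*-18 - -21*21)=477; twice the area = |4326| = 4326; area = 2163; answer 2163

2163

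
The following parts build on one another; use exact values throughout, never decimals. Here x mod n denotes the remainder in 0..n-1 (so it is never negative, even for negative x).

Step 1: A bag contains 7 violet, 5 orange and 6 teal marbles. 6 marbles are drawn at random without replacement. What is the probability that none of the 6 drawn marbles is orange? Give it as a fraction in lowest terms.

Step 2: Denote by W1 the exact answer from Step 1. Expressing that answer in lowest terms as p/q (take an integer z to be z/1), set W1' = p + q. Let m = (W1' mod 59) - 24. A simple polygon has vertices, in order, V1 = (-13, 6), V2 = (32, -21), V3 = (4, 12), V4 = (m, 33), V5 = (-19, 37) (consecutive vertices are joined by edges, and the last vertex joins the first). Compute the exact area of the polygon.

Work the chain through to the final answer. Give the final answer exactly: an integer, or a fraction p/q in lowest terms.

1375/2

Step 1: total draws C(18,6) = 18564; favorable C(13,6) = 1716; P = 11/119; answer 11/119
Step 2: W1 = 11/119; threaded value p + q = 130; m = -12; cross terms: (-13*-21 - 32*6)=81, (32*12 - 4*-21)=468, (4*33 - -12*12)=276, (-12*37 - -19*33)=183, (-19*6 - -13*37)=367; twice the area = |1375| = 1375; area = 1375/2; answer 1375/2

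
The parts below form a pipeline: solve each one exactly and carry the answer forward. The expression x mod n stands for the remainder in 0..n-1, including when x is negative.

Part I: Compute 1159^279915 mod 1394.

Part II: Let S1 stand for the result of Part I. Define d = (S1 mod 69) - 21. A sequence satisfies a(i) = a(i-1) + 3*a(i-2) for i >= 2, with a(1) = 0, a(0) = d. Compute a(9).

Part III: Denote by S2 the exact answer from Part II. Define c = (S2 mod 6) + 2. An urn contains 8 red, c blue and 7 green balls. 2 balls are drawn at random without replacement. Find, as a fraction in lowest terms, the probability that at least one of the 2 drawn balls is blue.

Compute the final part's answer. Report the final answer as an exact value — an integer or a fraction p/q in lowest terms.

Part I: squarings mod 1394: 1159^1=1159, 1159^2=859, 1159^4=455, 1159^8=713, 1159^16=953, 1159^32=715, 1159^64=1021, 1159^128=1123, 1159^256=953, 1159^512=715, 1159^1024=1021, 1159^2048=1123, 1159^4096=953, 1159^8192=715, 1159^16384=1021, 1159^32768=1123, 1159^65536=953, 1159^131072=715, 1159^262144=1021; 1159^279915 = 1159^1 * 1159^2 * 1159^8 * 1159^32 * 1159^64 * 1159^256 * 1159^1024 * 1159^16384 * 1159^262144 = 1367 (mod 1394); answer 1367
Part II: S1 = 1367; d = 35; a(2) = 1*(0) + 3*(35) = 105; iterating: a(2)=105, a(3)=105, a(4)=420, a(5)=735, a(6)=1995, a(7)=4200, a(8)=10185, a(9)=22785; answer 22785
Part III: S2 = 22785; c = 5; total draws C(20,2) = 190; complement C(15,2) = 105; favorable 190 - 105 = 85; P = 17/38; answer 17/38

17/38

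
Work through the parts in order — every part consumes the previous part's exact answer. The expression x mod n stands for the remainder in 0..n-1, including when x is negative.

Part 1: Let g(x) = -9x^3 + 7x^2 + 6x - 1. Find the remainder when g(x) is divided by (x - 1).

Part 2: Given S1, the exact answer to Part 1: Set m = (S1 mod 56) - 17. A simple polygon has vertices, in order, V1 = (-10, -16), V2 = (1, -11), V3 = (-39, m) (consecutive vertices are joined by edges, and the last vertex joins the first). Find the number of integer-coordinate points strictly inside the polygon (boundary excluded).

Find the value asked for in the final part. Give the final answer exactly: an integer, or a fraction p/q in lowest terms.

83

Part 1: remainder = value at the root: -9*(1)^3 + 7*(1)^2 + 6*(1)^1 - 1 = (-9) + (7) + (6) + (-1) = 3; answer 3
Part 2: S1 = 3; m = -14; cross terms: (-10*-11 - 1*-16)=126, (1*-14 - -39*-11)=-443, (-39*-16 - -10*-14)=484; twice the area = |167| = 167; area = 167/2; boundary points = 1 + 1 + 1 = 3; strictly interior points = area - boundary/2 + 1 = 83; answer 83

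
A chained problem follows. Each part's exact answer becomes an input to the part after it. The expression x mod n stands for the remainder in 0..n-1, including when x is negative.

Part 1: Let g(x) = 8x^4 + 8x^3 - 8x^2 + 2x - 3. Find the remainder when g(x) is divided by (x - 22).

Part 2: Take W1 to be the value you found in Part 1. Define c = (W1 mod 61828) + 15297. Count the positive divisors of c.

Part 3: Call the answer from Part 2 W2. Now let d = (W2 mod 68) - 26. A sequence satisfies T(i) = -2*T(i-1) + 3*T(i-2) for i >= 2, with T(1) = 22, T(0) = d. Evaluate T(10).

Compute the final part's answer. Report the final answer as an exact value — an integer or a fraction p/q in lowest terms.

-472394

Part 1: remainder = value at the root: 8*(22)^4 + 8*(22)^3 - 8*(22)^2 + 2*(22)^1 - 3 = (1874048) + (85184) + (-3872) + (44) + (-3) = 1955401; answer 1955401
Part 2: W1 = 1955401; c = 54030; 54030 = 2 * 3 * 5 * 1801; number of divisors = (1+1) * (1+1) * (1+1) * (1+1) = 16; answer 16
Part 3: W2 = 16; d = -10; T(2) = -2*(22) + 3*(-10) = -74; iterating: T(2)=-74, T(3)=214, T(4)=-650, T(5)=1942, T(6)=-5834, T(7)=17494, T(8)=-52490, T(9)=157462, T(10)=-472394; answer -472394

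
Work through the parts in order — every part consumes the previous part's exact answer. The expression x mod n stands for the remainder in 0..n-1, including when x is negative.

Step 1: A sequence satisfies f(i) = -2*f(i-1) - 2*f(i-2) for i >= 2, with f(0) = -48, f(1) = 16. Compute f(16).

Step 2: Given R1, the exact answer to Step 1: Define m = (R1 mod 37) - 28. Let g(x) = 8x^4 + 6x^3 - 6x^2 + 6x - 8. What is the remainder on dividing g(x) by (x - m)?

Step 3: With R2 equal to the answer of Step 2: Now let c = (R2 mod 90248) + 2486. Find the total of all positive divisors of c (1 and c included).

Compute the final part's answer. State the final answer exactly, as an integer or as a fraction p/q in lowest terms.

Step 1: f(2) = -2*(16) - 2*(-48) = 64; iterating: f(2)=64, f(3)=-160, f(4)=192, f(5)=-64, f(6)=-256, f(7)=640, f(8)=-768, f(9)=256, f(10)=1024, f(11)=-2560, f(12)=3072, f(13)=-1024, f(14)=-4096, f(15)=10240, f(16)=-12288; answer -12288
Step 2: R1 = -12288; m = 5; remainder = value at the root: 8*(5)^4 + 6*(5)^3 - 6*(5)^2 + 6*(5)^1 - 8 = (5000) + (750) + (-150) + (30) + (-8) = 5622; answer 5622
Step 3: R2 = 5622; c = 8108; 8108 = 2^2 * 2027; sigma = (1 + 2 + 4) * (1 + 2027) = 7 * 2028 = 14196; answer 14196

14196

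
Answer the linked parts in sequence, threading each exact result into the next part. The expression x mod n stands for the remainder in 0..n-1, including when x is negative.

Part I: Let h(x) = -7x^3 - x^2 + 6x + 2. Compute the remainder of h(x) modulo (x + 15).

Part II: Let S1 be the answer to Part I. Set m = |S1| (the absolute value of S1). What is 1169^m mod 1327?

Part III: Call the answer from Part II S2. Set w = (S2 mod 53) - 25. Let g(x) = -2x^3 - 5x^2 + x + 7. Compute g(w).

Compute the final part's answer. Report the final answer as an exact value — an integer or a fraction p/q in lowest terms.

Part I: remainder = value at the root: -7*(-15)^3 - 1*(-15)^2 + 6*(-15)^1 + 2 = (23625) + (-225) + (-90) + (2) = 23312; answer 23312
Part II: S1 = 23312; m = 23312; squarings mod 1327: 1169^1=1169, 1169^2=1078, 1169^4=959, 1169^8=70, 1169^16=919, 1169^32=589, 1169^64=574, 1169^128=380, 1169^256=1084, 1169^512=661, 1169^1024=338, 1169^2048=122, 1169^4096=287, 1169^8192=95, 1169^16384=1063; 1169^23312 = 1169^16 * 1169^256 * 1169^512 * 1169^2048 * 1169^4096 * 1169^16384 = 674 (mod 1327); answer 674
Part III: S2 = 674; w = 13; -2*(13)^3 - 5*(13)^2 + 1*(13)^1 + 7 = (-4394) + (-845) + (13) + (7) = -5219; answer -5219

-5219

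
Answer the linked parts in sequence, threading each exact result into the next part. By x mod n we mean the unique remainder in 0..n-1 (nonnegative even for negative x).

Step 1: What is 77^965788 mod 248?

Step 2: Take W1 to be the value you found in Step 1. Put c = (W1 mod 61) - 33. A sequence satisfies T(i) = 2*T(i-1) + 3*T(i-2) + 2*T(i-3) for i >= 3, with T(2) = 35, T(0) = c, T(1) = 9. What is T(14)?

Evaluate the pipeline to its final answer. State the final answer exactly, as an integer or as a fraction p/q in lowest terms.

Step 1: squarings mod 248: 77^1=77, 77^2=225, 77^4=33, 77^8=97, 77^16=233, 77^32=225, 77^64=33, 77^128=97, 77^256=233, 77^512=225, 77^1024=33, 77^2048=97, 77^4096=233, 77^8192=225, 77^16384=33, 77^32768=97, 77^65536=233, 77^131072=225, 77^262144=33, 77^524288=97; 77^965788 = 77^4 * 77^8 * 77^16 * 77^128 * 77^1024 * 77^2048 * 77^4096 * 77^8192 * 77^32768 * 77^131072 * 77^262144 * 77^524288 = 97 (mod 248); answer 97
Step 2: W1 = 97; c = 3; T(3) = 2*(35) + 3*(9) + 2*(3) = 103; iterating: T(3)=103, T(4)=329, T(5)=1037, T(6)=3267, T(7)=10303, T(8)=32481, T(9)=102405, T(10)=322859, T(11)=1017895, T(12)=3209177, T(13)=10117757, T(14)=31898835; answer 31898835

31898835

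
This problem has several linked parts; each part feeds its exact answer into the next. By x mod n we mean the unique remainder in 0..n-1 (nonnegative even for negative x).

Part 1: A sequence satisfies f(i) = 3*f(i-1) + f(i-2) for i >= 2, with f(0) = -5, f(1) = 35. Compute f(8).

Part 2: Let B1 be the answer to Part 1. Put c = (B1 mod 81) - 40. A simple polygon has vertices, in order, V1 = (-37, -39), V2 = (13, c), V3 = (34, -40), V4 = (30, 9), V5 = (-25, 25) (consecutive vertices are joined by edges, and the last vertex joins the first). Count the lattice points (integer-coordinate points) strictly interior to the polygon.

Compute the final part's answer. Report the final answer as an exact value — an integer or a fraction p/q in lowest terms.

2287

Part 1: f(2) = 3*(35) + 1*(-5) = 100; iterating: f(2)=100, f(3)=335, f(4)=1105, f(5)=3650, f(6)=12055, f(7)=39815, f(8)=131500; answer 131500
Part 2: B1 = 131500; c = -3; cross terms: (-37*-3 - 13*-39)=618, (13*-40 - 34*-3)=-418, (34*9 - 30*-40)=1506, (30*25 - -25*9)=975, (-25*-39 - -37*25)=1900; twice the area = |4581| = 4581; area = 4581/2; boundary points = 2 + 1 + 1 + 1 + 4 = 9; strictly interior points = area - boundary/2 + 1 = 2287; answer 2287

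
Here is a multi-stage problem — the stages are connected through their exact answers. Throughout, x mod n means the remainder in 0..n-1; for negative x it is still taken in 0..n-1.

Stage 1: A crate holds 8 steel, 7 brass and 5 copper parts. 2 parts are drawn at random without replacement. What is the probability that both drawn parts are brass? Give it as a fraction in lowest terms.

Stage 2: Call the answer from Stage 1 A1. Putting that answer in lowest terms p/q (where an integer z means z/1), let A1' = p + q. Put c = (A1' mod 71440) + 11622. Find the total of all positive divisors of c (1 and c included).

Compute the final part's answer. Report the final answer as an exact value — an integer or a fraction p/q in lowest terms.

11834

Stage 1: total draws C(20,2) = 190; favorable C(7,2) = 21; P = 21/190; answer 21/190
Stage 2: A1 = 21/190; threaded value p + q = 211; c = 11833; 11833 is prime, so its only divisors are 1 and 11833; sigma = 1 + 11833 = 11834; answer 11834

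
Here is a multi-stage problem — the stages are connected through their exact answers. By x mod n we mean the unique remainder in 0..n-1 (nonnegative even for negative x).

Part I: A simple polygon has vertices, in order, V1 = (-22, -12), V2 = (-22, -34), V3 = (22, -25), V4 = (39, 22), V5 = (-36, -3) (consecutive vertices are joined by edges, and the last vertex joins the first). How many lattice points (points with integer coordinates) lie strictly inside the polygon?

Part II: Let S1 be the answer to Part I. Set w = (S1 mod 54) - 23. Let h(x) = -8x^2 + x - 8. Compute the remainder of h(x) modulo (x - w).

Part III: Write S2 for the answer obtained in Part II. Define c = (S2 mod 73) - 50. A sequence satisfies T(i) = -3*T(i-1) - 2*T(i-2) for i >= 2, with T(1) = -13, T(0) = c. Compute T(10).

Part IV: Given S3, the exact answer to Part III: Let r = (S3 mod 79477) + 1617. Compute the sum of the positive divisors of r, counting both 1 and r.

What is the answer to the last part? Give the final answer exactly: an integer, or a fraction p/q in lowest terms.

Part I: cross terms: (-22*-34 - -22*-12)=484, (-22*-25 - 22*-34)=1298, (22*22 - 39*-25)=1459, (39*-3 - -36*22)=675, (-36*-12 - -22*-3)=366; twice the area = |4282| = 4282; area = 2141; boundary points = 22 + 1 + 1 + 25 + 1 = 50; strictly interior points = area - boundary/2 + 1 = 2117; answer 2117
Part II: S1 = 2117; w = -12; remainder = value at the root: -8*(-12)^2 + 1*(-12)^1 - 8 = (-1152) + (-12) + (-8) = -1172; answer -1172
Part III: S2 = -1172; c = 19; T(2) = -3*(-13) - 2*(19) = 1; iterating: T(2)=1, T(3)=23, T(4)=-71, T(5)=167, T(6)=-359, T(7)=743, T(8)=-1511, T(9)=3047, T(10)=-6119; answer -6119
Part IV: S3 = -6119; r = 74975; 74975 = 5^2 * 2999; sigma = (1 + 5 + 25) * (1 + 2999) = 31 * 3000 = 93000; answer 93000

93000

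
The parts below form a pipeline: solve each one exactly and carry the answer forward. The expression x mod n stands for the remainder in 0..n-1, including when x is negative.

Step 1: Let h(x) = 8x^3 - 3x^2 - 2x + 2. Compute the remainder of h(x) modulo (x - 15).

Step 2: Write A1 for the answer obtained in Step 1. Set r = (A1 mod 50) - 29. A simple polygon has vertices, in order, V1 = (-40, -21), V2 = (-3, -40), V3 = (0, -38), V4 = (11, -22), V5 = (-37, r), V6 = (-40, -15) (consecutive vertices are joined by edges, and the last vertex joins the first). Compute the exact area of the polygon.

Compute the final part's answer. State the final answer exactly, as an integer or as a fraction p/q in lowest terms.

Step 1: remainder = value at the root: 8*(15)^3 - 3*(15)^2 - 2*(15)^1 + 2 = (27000) + (-675) + (-30) + (2) = 26297; answer 26297
Step 2: A1 = 26297; r = 18; cross terms: (-40*-40 - -3*-21)=1537, (-3*-38 - 0*-40)=114, (0*-22 - 11*-38)=418, (11*18 - -37*-22)=-616, (-37*-15 - -40*18)=1275, (-40*-21 - -40*-15)=240; twice the area = |2968| = 2968; area = 1484; answer 1484

1484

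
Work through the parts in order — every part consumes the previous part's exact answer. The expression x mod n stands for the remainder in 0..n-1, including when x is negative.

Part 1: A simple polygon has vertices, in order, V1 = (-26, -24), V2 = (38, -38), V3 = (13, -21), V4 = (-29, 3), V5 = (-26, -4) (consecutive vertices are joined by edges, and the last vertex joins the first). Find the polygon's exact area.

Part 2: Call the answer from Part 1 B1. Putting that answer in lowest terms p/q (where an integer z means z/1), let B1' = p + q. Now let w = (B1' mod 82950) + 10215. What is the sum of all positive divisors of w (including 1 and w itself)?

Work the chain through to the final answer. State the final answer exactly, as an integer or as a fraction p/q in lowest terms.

Part 1: cross terms: (-26*-38 - 38*-24)=1900, (38*-21 - 13*-38)=-304, (13*3 - -29*-21)=-570, (-29*-4 - -26*3)=194, (-26*-24 - -26*-4)=520; twice the area = |1740| = 1740; area = 870; answer 870
Part 2: B1 = 870; threaded value p + q = 871; w = 11086; 11086 = 2 * 23 * 241; sigma = (1 + 2) * (1 + 23) * (1 + 241) = 3 * 24 * 242 = 17424; answer 17424

17424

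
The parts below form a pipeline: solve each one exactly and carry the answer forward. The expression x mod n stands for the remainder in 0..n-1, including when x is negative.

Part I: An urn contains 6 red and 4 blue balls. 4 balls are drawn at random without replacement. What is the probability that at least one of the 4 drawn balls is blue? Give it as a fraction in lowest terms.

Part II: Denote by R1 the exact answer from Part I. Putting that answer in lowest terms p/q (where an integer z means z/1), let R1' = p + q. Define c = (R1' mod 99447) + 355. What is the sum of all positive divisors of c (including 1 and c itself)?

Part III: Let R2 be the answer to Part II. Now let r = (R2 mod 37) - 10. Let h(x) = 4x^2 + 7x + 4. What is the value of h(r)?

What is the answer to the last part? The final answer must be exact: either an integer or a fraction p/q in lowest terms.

565

Part I: total draws C(10,4) = 210; complement C(6,4) = 15; favorable 210 - 15 = 195; P = 13/14; answer 13/14
Part II: R1 = 13/14; threaded value p + q = 27; c = 382; 382 = 2 * 191; sigma = (1 + 2) * (1 + 191) = 3 * 192 = 576; answer 576
Part III: R2 = 576; r = 11; 4*(11)^2 + 7*(11)^1 + 4 = (484) + (77) + (4) = 565; answer 565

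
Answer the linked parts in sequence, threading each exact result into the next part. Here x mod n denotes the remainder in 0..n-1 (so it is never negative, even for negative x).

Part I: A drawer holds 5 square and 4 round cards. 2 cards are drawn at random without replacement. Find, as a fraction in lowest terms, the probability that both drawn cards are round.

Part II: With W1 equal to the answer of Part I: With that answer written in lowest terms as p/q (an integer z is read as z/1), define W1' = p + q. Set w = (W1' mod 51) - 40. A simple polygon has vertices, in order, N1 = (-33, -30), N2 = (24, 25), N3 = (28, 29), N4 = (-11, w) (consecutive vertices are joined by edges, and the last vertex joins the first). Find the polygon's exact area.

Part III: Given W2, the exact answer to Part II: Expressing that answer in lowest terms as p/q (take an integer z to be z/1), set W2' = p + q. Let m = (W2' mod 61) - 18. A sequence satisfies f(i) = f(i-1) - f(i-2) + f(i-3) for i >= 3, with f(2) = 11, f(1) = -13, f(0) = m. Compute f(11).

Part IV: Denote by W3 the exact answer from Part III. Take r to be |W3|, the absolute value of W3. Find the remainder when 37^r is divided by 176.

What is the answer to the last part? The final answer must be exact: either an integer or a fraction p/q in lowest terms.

Part I: total draws C(9,2) = 36; favorable C(4,2) = 6; P = 1/6; answer 1/6
Part II: W1 = 1/6; threaded value p + q = 7; w = -33; cross terms: (-33*25 - 24*-30)=-105, (24*29 - 28*25)=-4, (28*-33 - -11*29)=-605, (-11*-30 - -33*-33)=-759; twice the area = |-1473| = 1473; area = 1473/2; answer 1473/2
Part III: W2 = 1473/2; threaded value p + q = 1475; m = -7; f(3) = 1*(11) - 1*(-13) + 1*(-7) = 17; iterating: f(3)=17, f(4)=-7, f(5)=-13, f(6)=11, f(7)=17, f(8)=-7, f(9)=-13, f(10)=11, f(11)=17; answer 17
Part IV: W3 = 17; r = 17; squarings mod 176: 37^1=37, 37^2=137, 37^4=113, 37^8=97, 37^16=81; 37^17 = 37^1 * 37^16 = 5 (mod 176); answer 5

5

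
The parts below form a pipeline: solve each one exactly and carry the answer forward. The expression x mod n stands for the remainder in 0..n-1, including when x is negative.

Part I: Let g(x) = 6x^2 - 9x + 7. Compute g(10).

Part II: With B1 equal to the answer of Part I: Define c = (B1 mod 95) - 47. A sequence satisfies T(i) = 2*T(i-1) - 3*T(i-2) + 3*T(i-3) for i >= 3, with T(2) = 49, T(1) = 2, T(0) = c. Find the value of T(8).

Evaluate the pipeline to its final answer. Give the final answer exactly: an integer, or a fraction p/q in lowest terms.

328

Part I: 6*(10)^2 - 9*(10)^1 + 7 = (600) + (-90) + (7) = 517; answer 517
Part II: B1 = 517; c = -5; T(3) = 2*(49) - 3*(2) + 3*(-5) = 77; iterating: T(3)=77, T(4)=13, T(5)=-58, T(6)=76, T(7)=365, T(8)=328; answer 328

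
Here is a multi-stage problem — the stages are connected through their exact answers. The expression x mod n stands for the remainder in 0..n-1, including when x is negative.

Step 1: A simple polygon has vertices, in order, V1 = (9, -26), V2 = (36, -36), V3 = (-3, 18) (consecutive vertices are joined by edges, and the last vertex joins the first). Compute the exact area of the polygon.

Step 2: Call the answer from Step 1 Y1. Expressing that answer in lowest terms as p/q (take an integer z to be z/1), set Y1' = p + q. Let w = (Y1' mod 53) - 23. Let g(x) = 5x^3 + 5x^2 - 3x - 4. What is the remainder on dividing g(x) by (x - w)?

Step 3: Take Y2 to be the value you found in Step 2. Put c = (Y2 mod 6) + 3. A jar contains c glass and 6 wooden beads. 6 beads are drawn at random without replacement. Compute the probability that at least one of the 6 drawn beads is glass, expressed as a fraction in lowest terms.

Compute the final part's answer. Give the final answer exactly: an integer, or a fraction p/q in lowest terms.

461/462

Step 1: cross terms: (9*-36 - 36*-26)=612, (36*18 - -3*-36)=540, (-3*-26 - 9*18)=-84; twice the area = |1068| = 1068; area = 534; answer 534
Step 2: Y1 = 534; threaded value p + q = 535; w = -18; remainder = value at the root: 5*(-18)^3 + 5*(-18)^2 - 3*(-18)^1 - 4 = (-29160) + (1620) + (54) + (-4) = -27490; answer -27490
Step 3: Y2 = -27490; c = 5; total draws C(11,6) = 462; complement C(6,6) = 1; favorable 462 - 1 = 461; P = 461/462; answer 461/462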